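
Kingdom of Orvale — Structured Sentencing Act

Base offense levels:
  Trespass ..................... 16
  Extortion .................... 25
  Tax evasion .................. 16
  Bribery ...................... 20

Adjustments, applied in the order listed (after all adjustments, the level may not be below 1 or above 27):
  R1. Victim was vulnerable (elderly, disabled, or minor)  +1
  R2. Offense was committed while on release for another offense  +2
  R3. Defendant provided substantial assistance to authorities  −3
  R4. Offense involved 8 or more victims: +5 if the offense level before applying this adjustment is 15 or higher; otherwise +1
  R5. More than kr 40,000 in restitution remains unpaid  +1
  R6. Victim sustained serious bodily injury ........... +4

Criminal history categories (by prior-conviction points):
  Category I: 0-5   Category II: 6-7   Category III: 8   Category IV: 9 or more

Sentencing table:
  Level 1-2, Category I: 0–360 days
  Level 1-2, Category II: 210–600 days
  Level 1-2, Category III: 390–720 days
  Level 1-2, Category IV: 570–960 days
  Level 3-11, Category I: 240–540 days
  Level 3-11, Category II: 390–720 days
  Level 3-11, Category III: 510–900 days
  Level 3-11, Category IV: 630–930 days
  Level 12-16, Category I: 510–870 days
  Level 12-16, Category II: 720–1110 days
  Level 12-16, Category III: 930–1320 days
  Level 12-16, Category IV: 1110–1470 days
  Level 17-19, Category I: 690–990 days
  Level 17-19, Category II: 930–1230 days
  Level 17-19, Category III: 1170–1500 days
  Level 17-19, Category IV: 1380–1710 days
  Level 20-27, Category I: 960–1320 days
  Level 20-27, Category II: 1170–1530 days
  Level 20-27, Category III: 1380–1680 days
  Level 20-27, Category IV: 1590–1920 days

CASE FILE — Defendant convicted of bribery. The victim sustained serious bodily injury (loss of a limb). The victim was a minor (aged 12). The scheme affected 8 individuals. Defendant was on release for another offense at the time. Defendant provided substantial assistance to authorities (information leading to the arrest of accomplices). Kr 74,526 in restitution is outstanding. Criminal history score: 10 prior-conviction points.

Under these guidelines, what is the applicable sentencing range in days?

Base offense level for bribery: 20.
R1 applies: 20 + 1 = 21.
R2 applies: 21 + 2 = 23.
R3 applies: 23 − 3 = 20.
R4 applies (level before this adjustment is 20 ≥ 15, so +5): 20 + 5 = 25.
R5 applies: 25 + 1 = 26.
R6 applies: 26 + 4 = 30.
Level 30 exceeds the maximum of 27; capped at 27.
Final offense level: 27.
Criminal history: 10 prior points → Category IV (9+).
Level 27 falls in the 20-27 band.
Grid: Level 20-27 × Category IV = 1590-1920 days.

1590-1920 days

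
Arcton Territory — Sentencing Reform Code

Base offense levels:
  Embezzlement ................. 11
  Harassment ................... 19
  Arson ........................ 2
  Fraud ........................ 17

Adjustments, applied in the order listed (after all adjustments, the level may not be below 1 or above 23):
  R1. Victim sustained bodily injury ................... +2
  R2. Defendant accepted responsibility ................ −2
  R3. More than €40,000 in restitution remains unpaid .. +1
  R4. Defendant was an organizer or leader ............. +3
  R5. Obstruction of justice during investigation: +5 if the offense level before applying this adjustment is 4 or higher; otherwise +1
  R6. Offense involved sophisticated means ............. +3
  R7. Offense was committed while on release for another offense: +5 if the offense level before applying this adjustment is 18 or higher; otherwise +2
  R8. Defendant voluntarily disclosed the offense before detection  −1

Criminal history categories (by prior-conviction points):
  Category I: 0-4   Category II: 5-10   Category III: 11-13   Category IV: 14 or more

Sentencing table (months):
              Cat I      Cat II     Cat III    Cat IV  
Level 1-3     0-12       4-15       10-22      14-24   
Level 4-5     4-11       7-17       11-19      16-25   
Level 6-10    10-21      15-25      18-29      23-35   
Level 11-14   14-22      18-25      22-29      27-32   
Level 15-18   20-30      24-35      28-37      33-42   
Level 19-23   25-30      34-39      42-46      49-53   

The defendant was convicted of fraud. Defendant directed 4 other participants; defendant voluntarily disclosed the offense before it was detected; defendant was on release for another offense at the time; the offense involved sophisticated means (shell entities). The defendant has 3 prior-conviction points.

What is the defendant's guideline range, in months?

Base offense level for fraud: 17.
R1 does not apply.
R3 does not apply.
R4 applies: 17 + 3 = 20.
R6 applies: 20 + 3 = 23.
R7 applies (level before this adjustment is 23 ≥ 18, so +5): 23 + 5 = 28.
R8 applies: 28 − 1 = 27.
Level 27 exceeds the maximum of 23; capped at 23.
Final offense level: 23.
Criminal history: 3 prior points → Category I (0-4).
Level 23 falls in the 19-23 band.
Grid: Level 19-23 × Category I = 25-30 months.

25-30 months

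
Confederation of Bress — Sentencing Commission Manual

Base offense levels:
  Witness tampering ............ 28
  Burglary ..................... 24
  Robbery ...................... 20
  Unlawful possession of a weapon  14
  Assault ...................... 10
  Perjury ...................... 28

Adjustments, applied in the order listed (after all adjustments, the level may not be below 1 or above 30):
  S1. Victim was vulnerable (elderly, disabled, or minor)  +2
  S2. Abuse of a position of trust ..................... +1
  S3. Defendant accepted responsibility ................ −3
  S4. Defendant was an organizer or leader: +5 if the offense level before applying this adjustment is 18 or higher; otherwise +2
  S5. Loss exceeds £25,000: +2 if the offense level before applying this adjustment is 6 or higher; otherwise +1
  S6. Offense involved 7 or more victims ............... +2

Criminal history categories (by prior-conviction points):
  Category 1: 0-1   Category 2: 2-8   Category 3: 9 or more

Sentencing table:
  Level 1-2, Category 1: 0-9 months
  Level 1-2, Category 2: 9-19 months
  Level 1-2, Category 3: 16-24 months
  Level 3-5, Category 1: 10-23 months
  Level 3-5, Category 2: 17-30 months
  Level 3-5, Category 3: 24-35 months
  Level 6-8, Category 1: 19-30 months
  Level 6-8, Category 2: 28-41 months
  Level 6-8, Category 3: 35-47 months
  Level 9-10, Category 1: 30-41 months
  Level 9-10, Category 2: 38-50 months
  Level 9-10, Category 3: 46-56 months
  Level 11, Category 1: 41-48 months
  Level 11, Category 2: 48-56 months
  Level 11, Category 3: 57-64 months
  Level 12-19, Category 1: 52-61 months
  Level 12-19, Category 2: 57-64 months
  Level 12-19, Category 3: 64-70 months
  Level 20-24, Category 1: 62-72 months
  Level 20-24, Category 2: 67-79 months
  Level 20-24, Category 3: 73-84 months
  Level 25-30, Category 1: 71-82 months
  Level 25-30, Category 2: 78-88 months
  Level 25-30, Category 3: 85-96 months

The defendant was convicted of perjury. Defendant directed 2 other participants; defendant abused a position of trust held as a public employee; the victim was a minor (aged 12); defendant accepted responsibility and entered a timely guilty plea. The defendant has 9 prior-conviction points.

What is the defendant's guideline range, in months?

85-96 months

Base offense level for perjury: 28.
S1 applies: 28 + 2 = 30.
S2 applies: 30 + 1 = 31.
S3 applies: 31 − 3 = 28.
S4 applies (level before this adjustment is 28 ≥ 18, so +5): 28 + 5 = 33.
S6 does not apply.
Level 33 exceeds the maximum of 30; capped at 30.
Final offense level: 30.
Criminal history: 9 prior points → Category 3 (9+).
Level 30 falls in the 25-30 band.
Grid: Level 25-30 × Category 3 = 85-96 months.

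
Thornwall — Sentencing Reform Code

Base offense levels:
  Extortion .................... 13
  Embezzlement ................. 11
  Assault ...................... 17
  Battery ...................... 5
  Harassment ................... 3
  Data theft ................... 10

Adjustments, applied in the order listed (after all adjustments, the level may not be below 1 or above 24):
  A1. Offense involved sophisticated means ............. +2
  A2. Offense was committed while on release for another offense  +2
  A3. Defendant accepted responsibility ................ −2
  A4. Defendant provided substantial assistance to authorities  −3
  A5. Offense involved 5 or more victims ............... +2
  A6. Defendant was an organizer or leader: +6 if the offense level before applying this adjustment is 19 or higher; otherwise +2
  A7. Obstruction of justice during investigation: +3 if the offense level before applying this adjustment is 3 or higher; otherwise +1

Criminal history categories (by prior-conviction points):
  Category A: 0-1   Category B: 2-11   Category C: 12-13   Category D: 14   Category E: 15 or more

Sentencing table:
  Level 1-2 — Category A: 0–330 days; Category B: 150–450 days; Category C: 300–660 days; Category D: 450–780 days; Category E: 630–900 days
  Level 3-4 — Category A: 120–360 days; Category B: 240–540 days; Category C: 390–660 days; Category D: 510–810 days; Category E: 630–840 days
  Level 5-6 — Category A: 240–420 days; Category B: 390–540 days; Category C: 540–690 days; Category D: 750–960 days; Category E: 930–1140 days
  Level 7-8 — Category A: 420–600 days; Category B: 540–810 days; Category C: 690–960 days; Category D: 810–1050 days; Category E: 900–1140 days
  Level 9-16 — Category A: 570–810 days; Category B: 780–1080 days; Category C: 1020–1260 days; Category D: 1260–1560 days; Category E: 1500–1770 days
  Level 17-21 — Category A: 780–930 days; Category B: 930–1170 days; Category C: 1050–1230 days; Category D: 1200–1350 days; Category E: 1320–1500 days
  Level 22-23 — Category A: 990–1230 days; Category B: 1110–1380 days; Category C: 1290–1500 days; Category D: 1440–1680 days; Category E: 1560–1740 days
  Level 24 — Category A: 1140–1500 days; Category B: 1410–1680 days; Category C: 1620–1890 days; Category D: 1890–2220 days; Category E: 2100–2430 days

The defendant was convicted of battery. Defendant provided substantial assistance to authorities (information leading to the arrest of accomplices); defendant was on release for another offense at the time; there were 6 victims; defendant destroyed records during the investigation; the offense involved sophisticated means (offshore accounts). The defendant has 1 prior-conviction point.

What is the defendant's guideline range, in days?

570-810 days

Base offense level for battery: 5.
A1 applies: 5 + 2 = 7.
A2 applies: 7 + 2 = 9.
A3 does not apply.
A4 applies: 9 − 3 = 6.
A5 applies: 6 + 2 = 8.
A6 does not apply.
A7 applies (level before this adjustment is 8 ≥ 3, so +3): 8 + 3 = 11.
Final offense level: 11.
Criminal history: 1 prior point → Category A (0-1).
Level 11 falls in the 9-16 band.
Grid: Level 9-16 × Category A = 570-810 days.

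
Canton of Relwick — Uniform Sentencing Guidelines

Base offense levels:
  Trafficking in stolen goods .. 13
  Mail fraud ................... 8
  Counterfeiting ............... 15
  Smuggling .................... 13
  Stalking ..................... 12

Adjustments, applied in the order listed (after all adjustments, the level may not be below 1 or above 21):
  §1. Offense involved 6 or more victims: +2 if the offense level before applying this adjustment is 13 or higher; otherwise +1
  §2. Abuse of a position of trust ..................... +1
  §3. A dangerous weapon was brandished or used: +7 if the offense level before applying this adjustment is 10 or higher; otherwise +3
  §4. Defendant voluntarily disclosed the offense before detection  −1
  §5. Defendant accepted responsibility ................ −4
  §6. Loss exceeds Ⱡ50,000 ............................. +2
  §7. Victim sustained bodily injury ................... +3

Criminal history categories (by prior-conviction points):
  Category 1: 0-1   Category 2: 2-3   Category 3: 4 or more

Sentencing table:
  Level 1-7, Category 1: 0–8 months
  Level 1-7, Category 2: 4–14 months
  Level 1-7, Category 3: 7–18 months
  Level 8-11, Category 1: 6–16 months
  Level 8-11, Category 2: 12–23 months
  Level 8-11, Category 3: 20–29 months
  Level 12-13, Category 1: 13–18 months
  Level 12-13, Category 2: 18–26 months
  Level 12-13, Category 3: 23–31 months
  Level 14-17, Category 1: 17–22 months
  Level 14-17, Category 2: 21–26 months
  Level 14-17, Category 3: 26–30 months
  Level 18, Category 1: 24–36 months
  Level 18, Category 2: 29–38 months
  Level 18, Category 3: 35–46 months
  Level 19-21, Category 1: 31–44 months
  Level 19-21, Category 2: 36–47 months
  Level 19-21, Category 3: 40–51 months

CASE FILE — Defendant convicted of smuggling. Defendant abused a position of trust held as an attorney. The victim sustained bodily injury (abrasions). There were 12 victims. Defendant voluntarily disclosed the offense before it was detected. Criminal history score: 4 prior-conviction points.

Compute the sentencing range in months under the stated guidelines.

35-46 months

Base offense level for smuggling: 13.
§1 applies (level before this adjustment is 13 ≥ 13, so +2): 13 + 2 = 15.
§2 applies: 15 + 1 = 16.
§4 applies: 16 − 1 = 15.
§6 does not apply.
§7 applies: 15 + 3 = 18.
Final offense level: 18.
Criminal history: 4 prior points → Category 3 (4+).
Level 18 falls in the 18 band.
Grid: Level 18 × Category 3 = 35-46 months.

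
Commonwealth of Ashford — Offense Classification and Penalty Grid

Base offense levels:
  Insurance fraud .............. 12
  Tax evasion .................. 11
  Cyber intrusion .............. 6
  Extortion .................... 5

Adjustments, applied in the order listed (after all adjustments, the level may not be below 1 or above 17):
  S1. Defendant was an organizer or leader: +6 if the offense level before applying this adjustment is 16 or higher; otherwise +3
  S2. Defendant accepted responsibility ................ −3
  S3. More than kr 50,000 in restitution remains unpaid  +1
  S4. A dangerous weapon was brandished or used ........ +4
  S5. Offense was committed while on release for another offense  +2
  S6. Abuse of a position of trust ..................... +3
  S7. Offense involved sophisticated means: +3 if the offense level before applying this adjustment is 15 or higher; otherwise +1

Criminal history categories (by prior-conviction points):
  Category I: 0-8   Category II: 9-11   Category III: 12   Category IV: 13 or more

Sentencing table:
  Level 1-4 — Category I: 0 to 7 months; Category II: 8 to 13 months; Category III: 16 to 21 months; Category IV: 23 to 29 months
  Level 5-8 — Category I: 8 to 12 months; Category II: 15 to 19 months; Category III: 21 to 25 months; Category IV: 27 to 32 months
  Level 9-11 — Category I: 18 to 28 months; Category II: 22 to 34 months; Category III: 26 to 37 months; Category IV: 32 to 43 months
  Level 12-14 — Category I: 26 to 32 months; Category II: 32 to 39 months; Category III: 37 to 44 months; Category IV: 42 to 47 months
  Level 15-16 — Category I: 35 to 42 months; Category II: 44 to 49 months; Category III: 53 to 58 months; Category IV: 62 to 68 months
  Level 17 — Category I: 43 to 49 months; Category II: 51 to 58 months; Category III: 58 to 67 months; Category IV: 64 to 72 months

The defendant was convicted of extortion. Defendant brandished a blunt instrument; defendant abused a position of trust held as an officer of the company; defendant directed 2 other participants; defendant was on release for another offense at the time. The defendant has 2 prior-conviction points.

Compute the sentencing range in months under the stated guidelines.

43-49 months

Base offense level for extortion: 5.
S1 applies (level before this adjustment is 5 < 16, so +3): 5 + 3 = 8.
S3 does not apply.
S4 applies: 8 + 4 = 12.
S5 applies: 12 + 2 = 14.
S6 applies: 14 + 3 = 17.
Final offense level: 17.
Criminal history: 2 prior points → Category I (0-8).
Level 17 falls in the 17 band.
Grid: Level 17 × Category I = 43-49 months.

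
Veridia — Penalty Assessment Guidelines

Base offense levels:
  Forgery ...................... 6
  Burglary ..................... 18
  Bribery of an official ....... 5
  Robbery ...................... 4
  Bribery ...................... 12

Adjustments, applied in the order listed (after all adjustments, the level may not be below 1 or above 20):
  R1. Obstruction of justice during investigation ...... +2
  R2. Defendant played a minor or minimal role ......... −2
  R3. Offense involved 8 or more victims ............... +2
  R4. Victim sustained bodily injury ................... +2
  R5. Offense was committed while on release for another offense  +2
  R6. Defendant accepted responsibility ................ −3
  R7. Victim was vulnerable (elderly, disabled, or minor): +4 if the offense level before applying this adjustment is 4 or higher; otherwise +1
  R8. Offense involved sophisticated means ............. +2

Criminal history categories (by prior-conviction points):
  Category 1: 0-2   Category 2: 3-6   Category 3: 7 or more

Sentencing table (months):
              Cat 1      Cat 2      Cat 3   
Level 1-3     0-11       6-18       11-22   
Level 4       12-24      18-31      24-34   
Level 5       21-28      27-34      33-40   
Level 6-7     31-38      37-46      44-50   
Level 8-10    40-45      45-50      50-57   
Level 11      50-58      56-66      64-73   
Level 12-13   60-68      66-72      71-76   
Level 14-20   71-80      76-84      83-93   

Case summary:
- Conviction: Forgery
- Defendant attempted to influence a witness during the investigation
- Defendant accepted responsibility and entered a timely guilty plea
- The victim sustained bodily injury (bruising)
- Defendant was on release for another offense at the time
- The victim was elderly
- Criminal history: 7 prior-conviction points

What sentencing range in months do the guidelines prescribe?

71-76 months

Base offense level for forgery: 6.
R1 applies: 6 + 2 = 8.
R2 does not apply.
R4 applies: 8 + 2 = 10.
R5 applies: 10 + 2 = 12.
R6 applies: 12 − 3 = 9.
R7 applies (level before this adjustment is 9 ≥ 4, so +4): 9 + 4 = 13.
Final offense level: 13.
Criminal history: 7 prior points → Category 3 (7+).
Level 13 falls in the 12-13 band.
Grid: Level 12-13 × Category 3 = 71-76 months.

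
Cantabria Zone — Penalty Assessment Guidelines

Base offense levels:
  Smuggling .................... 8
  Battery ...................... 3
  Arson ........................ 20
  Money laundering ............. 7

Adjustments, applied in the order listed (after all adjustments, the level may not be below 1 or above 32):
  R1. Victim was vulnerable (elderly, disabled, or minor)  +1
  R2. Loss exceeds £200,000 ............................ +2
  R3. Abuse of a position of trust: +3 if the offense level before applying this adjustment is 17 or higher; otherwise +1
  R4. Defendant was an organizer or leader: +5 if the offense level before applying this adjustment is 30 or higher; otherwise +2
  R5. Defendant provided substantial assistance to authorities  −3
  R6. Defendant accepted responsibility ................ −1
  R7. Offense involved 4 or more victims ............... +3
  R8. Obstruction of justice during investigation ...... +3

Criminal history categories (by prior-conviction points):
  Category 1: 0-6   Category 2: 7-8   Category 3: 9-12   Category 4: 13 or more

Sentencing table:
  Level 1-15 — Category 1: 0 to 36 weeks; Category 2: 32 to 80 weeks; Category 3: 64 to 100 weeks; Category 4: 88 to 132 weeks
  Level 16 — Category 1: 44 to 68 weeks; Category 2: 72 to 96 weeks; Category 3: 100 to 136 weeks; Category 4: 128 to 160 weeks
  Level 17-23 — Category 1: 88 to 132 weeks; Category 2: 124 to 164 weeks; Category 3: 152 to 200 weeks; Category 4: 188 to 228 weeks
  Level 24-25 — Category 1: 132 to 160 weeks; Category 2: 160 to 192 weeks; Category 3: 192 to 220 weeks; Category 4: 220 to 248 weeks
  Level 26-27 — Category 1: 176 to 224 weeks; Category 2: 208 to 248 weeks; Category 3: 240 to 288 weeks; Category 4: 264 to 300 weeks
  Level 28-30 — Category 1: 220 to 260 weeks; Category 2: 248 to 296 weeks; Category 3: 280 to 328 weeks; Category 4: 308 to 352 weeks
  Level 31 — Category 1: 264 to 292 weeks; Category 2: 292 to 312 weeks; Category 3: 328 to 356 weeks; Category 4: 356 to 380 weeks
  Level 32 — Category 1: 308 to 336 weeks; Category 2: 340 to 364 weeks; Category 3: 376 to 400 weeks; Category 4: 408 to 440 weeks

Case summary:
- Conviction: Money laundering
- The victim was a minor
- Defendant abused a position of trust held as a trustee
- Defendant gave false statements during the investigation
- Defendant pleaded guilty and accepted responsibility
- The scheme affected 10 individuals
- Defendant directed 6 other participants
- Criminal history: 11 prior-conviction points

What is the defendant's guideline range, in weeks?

Base offense level for money laundering: 7.
R1 applies: 7 + 1 = 8.
R3 applies (level before this adjustment is 8 < 17, so +1): 8 + 1 = 9.
R4 applies (level before this adjustment is 9 < 30, so +2): 9 + 2 = 11.
R6 applies: 11 − 1 = 10.
R7 applies: 10 + 3 = 13.
R8 applies: 13 + 3 = 16.
Final offense level: 16.
Criminal history: 11 prior points → Category 3 (9-12).
Level 16 falls in the 16 band.
Grid: Level 16 × Category 3 = 100-136 weeks.

100-136 weeks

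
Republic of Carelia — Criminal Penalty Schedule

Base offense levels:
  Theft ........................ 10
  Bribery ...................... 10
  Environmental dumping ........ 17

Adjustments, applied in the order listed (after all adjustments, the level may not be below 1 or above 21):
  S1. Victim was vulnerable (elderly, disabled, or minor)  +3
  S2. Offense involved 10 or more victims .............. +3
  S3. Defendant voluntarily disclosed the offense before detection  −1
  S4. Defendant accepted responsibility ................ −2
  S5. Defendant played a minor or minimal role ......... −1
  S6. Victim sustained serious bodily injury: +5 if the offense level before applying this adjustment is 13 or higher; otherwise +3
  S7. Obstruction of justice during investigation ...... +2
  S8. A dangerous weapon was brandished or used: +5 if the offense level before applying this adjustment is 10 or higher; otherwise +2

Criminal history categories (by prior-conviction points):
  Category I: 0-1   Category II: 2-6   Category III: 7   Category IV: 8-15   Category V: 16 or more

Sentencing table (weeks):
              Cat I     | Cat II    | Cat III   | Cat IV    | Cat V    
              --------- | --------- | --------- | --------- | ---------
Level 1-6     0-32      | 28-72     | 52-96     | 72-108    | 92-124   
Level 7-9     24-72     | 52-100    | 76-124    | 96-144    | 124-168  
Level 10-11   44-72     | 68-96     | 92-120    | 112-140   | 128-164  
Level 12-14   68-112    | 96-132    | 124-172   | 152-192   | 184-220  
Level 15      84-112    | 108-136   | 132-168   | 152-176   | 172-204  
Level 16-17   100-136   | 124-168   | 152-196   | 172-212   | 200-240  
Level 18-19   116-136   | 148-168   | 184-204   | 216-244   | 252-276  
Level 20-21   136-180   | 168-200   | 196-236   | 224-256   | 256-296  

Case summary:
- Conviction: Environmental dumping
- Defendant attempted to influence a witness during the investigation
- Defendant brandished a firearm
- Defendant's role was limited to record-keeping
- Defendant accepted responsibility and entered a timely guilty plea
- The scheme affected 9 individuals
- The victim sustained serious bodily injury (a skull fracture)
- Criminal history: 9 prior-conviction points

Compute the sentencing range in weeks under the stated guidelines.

224-256 weeks

Base offense level for environmental dumping: 17.
S3 does not apply.
S4 applies: 17 − 2 = 15.
S5 applies: 15 − 1 = 14.
S6 applies (level before this adjustment is 14 ≥ 13, so +5): 14 + 5 = 19.
S7 applies: 19 + 2 = 21.
S8 applies (level before this adjustment is 21 ≥ 10, so +5): 21 + 5 = 26.
Level 26 exceeds the maximum of 21; capped at 21.
Final offense level: 21.
Criminal history: 9 prior points → Category IV (8-15).
Level 21 falls in the 20-21 band.
Grid: Level 20-21 × Category IV = 224-256 weeks.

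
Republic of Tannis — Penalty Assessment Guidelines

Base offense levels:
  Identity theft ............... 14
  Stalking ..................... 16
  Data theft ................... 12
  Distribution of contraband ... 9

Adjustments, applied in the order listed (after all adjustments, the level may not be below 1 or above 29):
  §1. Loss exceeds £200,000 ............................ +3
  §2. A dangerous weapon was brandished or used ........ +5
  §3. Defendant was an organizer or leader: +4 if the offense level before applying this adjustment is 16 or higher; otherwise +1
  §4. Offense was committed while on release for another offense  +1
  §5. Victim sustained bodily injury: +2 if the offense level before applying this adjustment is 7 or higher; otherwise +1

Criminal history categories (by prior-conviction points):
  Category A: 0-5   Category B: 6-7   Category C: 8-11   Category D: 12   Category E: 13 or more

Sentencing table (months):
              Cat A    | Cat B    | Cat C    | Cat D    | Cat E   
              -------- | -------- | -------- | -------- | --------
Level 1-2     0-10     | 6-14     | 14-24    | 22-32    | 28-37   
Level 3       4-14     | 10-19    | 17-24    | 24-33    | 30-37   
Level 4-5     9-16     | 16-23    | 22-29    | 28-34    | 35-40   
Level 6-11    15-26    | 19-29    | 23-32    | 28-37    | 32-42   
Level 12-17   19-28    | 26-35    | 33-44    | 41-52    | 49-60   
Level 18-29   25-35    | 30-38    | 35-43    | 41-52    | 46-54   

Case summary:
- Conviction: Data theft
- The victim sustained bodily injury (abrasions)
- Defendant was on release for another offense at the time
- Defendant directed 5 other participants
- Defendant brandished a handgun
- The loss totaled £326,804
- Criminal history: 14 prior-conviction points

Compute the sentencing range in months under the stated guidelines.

Base offense level for data theft: 12.
§1 applies: 12 + 3 = 15.
§2 applies: 15 + 5 = 20.
§3 applies (level before this adjustment is 20 ≥ 16, so +4): 20 + 4 = 24.
§4 applies: 24 + 1 = 25.
§5 applies (level before this adjustment is 25 ≥ 7, so +2): 25 + 2 = 27.
Final offense level: 27.
Criminal history: 14 prior points → Category E (13+).
Level 27 falls in the 18-29 band.
Grid: Level 18-29 × Category E = 46-54 months.

46-54 months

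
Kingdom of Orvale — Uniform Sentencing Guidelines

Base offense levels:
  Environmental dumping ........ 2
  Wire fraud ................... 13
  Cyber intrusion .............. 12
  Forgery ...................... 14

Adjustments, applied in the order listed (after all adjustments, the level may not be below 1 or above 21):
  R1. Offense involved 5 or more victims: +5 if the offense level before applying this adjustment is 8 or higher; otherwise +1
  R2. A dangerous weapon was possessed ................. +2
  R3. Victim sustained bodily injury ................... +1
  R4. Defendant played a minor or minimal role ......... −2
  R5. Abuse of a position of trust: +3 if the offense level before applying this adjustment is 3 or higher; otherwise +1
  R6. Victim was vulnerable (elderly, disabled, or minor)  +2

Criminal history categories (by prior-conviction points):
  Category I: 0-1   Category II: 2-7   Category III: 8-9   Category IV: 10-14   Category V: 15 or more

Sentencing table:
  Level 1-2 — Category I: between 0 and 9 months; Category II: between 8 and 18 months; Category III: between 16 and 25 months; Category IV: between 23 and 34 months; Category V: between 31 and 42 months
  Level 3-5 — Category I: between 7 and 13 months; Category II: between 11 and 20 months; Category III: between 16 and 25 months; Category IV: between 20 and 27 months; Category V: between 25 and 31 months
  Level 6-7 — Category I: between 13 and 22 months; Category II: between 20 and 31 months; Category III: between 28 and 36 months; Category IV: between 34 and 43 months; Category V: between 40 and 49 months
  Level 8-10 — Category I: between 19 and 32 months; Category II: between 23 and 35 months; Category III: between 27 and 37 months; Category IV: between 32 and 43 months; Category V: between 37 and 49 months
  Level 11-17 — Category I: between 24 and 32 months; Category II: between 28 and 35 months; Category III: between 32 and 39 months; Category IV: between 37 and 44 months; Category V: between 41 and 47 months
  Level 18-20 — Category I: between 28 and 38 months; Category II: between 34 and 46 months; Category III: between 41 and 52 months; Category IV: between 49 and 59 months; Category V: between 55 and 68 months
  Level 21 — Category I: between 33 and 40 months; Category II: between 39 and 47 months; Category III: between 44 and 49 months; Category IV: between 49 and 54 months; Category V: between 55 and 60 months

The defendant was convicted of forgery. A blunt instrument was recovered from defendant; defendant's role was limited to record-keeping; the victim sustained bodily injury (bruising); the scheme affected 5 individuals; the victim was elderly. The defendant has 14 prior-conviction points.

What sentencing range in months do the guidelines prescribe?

Base offense level for forgery: 14.
R1 applies (level before this adjustment is 14 ≥ 8, so +5): 14 + 5 = 19.
R2 applies: 19 + 2 = 21.
R3 applies: 21 + 1 = 22.
R4 applies: 22 − 2 = 20.
R5 does not apply.
R6 applies: 20 + 2 = 22.
Level 22 exceeds the maximum of 21; capped at 21.
Final offense level: 21.
Criminal history: 14 prior points → Category IV (10-14).
Level 21 falls in the 21 band.
Grid: Level 21 × Category IV = 49-54 months.

49-54 months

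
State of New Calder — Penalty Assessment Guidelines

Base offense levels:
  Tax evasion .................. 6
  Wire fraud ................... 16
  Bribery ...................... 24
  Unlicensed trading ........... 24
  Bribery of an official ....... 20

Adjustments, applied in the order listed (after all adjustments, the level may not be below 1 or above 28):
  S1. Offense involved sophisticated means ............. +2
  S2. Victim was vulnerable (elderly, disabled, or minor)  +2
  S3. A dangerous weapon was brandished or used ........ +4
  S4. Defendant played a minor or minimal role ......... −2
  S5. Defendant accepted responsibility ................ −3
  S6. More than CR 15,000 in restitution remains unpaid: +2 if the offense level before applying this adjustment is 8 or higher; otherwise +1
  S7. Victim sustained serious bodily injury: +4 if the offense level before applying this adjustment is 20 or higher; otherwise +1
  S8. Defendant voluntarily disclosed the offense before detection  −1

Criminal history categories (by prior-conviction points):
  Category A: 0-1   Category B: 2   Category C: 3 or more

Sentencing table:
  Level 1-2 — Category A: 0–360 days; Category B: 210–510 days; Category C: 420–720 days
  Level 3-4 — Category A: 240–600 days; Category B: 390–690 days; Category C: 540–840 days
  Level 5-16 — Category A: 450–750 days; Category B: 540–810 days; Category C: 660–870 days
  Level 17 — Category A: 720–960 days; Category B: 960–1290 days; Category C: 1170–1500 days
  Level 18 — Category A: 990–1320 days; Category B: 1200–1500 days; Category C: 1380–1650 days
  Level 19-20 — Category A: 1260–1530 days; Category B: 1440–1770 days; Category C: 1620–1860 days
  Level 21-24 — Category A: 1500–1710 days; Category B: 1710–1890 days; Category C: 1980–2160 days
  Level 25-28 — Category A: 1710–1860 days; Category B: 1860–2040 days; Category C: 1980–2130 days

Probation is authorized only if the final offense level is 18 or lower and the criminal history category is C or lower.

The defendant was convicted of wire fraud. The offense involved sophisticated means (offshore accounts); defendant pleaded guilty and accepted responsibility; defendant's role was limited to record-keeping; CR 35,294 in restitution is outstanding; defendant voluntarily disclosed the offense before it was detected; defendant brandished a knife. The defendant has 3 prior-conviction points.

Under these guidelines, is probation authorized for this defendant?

Base offense level for wire fraud: 16.
S1 applies: 16 + 2 = 18.
S2 does not apply.
S3 applies: 18 + 4 = 22.
S4 applies: 22 − 2 = 20.
S5 applies: 20 − 3 = 17.
S6 applies (level before this adjustment is 17 ≥ 8, so +2): 17 + 2 = 19.
S7 does not apply.
S8 applies: 19 − 1 = 18.
Final offense level: 18.
Criminal history: 3 prior points → Category C (3+).
Level 18 falls in the 18 band.
Grid: Level 18 × Category C = 1380-1650 days.
Probation check: level 18 ≤ 18 and category C ≤ C → eligible.

Yes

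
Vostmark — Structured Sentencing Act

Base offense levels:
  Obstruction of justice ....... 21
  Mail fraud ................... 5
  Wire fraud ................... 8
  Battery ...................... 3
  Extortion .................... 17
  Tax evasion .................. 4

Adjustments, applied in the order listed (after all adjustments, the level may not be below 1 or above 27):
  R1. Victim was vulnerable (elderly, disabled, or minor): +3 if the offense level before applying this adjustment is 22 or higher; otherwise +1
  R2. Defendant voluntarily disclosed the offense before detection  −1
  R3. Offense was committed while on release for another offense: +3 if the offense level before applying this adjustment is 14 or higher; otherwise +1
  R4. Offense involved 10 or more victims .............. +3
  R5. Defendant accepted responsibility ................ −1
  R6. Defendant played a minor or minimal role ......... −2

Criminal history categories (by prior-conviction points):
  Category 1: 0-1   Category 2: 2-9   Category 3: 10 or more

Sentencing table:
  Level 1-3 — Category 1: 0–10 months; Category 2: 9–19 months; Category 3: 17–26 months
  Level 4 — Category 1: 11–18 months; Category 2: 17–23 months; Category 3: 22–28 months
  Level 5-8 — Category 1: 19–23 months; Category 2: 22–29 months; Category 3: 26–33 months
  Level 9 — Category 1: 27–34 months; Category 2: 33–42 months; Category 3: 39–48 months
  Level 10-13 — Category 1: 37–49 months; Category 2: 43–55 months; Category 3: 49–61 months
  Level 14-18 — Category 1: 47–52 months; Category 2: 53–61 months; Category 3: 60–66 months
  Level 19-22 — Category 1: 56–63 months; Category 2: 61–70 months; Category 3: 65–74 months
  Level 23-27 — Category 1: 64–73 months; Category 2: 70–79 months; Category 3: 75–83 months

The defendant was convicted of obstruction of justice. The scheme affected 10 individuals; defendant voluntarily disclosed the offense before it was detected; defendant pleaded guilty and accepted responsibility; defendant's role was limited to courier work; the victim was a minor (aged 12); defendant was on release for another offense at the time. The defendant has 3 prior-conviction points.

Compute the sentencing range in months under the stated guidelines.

Base offense level for obstruction of justice: 21.
R1 applies (level before this adjustment is 21 < 22, so +1): 21 + 1 = 22.
R2 applies: 22 − 1 = 21.
R3 applies (level before this adjustment is 21 ≥ 14, so +3): 21 + 3 = 24.
R4 applies: 24 + 3 = 27.
R5 applies: 27 − 1 = 26.
R6 applies: 26 − 2 = 24.
Final offense level: 24.
Criminal history: 3 prior points → Category 2 (2-9).
Level 24 falls in the 23-27 band.
Grid: Level 23-27 × Category 2 = 70-79 months.

70-79 months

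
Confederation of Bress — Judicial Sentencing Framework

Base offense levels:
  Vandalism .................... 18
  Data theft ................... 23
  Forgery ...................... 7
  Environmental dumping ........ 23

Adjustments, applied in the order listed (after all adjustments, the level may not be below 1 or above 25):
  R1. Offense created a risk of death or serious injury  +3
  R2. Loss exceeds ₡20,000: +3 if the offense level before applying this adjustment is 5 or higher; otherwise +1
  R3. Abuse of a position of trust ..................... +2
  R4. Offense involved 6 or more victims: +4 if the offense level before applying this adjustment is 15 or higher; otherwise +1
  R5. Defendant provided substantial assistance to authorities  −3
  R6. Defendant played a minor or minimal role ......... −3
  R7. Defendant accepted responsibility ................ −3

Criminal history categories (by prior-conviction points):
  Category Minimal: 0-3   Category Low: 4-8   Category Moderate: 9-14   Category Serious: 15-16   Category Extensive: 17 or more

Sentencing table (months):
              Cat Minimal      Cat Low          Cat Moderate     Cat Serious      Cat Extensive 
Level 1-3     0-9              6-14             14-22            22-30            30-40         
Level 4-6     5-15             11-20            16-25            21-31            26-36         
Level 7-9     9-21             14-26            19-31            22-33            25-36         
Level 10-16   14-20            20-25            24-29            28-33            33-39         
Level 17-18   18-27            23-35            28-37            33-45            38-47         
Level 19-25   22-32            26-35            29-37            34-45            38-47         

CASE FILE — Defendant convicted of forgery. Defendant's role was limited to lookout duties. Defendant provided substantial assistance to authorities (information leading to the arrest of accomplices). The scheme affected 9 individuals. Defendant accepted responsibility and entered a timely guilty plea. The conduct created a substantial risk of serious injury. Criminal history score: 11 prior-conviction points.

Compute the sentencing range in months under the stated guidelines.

Base offense level for forgery: 7.
R1 applies: 7 + 3 = 10.
R3 does not apply.
R4 applies (level before this adjustment is 10 < 15, so +1): 10 + 1 = 11.
R5 applies: 11 − 3 = 8.
R6 applies: 8 − 3 = 5.
R7 applies: 5 − 3 = 2.
Final offense level: 2.
Criminal history: 11 prior points → Category Moderate (9-14).
Level 2 falls in the 1-3 band.
Grid: Level 1-3 × Category Moderate = 14-22 months.

14-22 months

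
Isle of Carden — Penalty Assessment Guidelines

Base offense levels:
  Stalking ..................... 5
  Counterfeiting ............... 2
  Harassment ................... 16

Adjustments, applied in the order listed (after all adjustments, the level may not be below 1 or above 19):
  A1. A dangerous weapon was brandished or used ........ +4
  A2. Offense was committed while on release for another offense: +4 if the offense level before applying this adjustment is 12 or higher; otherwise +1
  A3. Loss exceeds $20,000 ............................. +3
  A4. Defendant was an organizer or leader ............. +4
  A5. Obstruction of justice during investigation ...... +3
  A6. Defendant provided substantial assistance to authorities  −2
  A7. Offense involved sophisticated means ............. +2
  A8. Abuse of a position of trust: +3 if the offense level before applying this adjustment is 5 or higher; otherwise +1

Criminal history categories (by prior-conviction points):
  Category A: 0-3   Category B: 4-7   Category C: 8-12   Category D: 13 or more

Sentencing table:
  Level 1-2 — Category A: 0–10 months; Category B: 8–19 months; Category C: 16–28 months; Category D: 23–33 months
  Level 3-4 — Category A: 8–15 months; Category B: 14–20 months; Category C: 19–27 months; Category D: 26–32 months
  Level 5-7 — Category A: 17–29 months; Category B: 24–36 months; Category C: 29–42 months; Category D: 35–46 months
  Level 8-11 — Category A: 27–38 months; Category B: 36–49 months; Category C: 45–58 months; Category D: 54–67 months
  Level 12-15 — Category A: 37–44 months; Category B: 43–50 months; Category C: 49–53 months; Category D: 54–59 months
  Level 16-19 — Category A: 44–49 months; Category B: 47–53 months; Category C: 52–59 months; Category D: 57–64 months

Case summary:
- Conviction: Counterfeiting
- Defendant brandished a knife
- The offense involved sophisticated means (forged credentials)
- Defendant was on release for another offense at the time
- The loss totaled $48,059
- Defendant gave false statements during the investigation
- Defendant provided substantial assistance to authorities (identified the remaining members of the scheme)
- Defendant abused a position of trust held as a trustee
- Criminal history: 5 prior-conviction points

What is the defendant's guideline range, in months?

47-53 months

Base offense level for counterfeiting: 2.
A1 applies: 2 + 4 = 6.
A2 applies (level before this adjustment is 6 < 12, so +1): 6 + 1 = 7.
A3 applies: 7 + 3 = 10.
A4 does not apply.
A5 applies: 10 + 3 = 13.
A6 applies: 13 − 2 = 11.
A7 applies: 11 + 2 = 13.
A8 applies (level before this adjustment is 13 ≥ 5, so +3): 13 + 3 = 16.
Final offense level: 16.
Criminal history: 5 prior points → Category B (4-7).
Level 16 falls in the 16-19 band.
Grid: Level 16-19 × Category B = 47-53 months.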